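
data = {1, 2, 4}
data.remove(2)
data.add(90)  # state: {1, 4, 90}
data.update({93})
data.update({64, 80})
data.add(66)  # {1, 4, 64, 66, 80, 90, 93}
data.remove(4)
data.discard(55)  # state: {1, 64, 66, 80, 90, 93}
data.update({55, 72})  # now {1, 55, 64, 66, 72, 80, 90, 93}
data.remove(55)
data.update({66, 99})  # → {1, 64, 66, 72, 80, 90, 93, 99}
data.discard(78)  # {1, 64, 66, 72, 80, 90, 93, 99}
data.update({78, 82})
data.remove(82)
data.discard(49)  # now {1, 64, 66, 72, 78, 80, 90, 93, 99}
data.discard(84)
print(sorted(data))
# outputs [1, 64, 66, 72, 78, 80, 90, 93, 99]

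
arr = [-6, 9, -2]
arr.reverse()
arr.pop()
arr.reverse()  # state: [9, -2]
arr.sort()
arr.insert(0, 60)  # [60, -2, 9]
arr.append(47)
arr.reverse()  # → [47, 9, -2, 60]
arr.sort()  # [-2, 9, 47, 60]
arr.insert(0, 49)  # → [49, -2, 9, 47, 60]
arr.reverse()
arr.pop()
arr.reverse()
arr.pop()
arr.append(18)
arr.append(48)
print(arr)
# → [-2, 9, 47, 18, 48]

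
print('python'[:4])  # pyth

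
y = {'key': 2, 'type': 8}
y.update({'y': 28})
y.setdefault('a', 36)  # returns 36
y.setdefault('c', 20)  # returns 20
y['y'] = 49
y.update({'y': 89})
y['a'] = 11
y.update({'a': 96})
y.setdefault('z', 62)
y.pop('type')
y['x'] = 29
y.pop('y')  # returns 89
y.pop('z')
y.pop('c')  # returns 20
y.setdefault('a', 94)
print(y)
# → {'key': 2, 'a': 96, 'x': 29}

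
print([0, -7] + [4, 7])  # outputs [0, -7, 4, 7]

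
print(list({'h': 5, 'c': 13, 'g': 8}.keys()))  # ['h', 'c', 'g']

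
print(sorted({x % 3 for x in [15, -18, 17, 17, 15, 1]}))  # [0, 1, 2]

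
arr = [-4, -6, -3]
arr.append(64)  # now [-4, -6, -3, 64]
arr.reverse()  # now [64, -3, -6, -4]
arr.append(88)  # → [64, -3, -6, -4, 88]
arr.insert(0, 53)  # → [53, 64, -3, -6, -4, 88]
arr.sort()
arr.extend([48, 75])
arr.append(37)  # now [-6, -4, -3, 53, 64, 88, 48, 75, 37]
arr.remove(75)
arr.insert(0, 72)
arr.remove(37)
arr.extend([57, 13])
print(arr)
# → [72, -6, -4, -3, 53, 64, 88, 48, 57, 13]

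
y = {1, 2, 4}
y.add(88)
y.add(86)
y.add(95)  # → {1, 2, 4, 86, 88, 95}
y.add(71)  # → {1, 2, 4, 71, 86, 88, 95}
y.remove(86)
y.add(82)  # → {1, 2, 4, 71, 82, 88, 95}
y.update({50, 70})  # {1, 2, 4, 50, 70, 71, 82, 88, 95}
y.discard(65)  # {1, 2, 4, 50, 70, 71, 82, 88, 95}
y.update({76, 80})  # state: {1, 2, 4, 50, 70, 71, 76, 80, 82, 88, 95}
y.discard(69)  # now {1, 2, 4, 50, 70, 71, 76, 80, 82, 88, 95}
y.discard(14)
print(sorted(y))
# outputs [1, 2, 4, 50, 70, 71, 76, 80, 82, 88, 95]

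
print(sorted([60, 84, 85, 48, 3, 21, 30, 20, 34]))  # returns [3, 20, 21, 30, 34, 48, 60, 84, 85]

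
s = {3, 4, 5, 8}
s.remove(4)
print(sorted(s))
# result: [3, 5, 8]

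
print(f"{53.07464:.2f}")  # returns 53.07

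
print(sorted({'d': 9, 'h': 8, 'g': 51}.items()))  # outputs [('d', 9), ('g', 51), ('h', 8)]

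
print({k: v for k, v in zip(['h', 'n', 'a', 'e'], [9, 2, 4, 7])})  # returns {'h': 9, 'n': 2, 'a': 4, 'e': 7}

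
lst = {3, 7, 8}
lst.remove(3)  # {7, 8}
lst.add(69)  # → {7, 8, 69}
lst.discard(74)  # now {7, 8, 69}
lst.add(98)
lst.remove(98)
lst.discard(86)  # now {7, 8, 69}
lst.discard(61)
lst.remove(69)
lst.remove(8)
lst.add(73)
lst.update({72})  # {7, 72, 73}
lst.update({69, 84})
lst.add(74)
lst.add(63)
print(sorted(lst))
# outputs [7, 63, 69, 72, 73, 74, 84]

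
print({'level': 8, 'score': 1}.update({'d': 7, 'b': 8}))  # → None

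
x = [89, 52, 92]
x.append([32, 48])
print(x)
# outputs [89, 52, 92, [32, 48]]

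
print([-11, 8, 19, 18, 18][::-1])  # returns [18, 18, 19, 8, -11]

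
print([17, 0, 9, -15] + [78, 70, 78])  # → [17, 0, 9, -15, 78, 70, 78]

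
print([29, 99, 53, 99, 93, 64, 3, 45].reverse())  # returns None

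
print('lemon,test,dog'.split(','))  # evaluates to ['lemon', 'test', 'dog']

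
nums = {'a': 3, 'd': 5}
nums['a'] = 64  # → {'a': 64, 'd': 5}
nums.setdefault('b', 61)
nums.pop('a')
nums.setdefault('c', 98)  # 98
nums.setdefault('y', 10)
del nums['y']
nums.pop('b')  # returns 61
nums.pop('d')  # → 5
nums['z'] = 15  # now {'c': 98, 'z': 15}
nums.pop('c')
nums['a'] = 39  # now {'z': 15, 'a': 39}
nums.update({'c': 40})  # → {'z': 15, 'a': 39, 'c': 40}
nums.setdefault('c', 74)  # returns 40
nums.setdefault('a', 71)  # 39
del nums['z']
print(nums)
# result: {'a': 39, 'c': 40}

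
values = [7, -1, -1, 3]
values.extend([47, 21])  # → [7, -1, -1, 3, 47, 21]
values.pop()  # 21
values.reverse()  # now [47, 3, -1, -1, 7]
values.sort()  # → [-1, -1, 3, 7, 47]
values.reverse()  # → [47, 7, 3, -1, -1]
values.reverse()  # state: [-1, -1, 3, 7, 47]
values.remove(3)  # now [-1, -1, 7, 47]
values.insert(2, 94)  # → [-1, -1, 94, 7, 47]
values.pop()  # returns 47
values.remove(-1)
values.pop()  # 7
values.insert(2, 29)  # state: [-1, 94, 29]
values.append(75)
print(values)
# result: [-1, 94, 29, 75]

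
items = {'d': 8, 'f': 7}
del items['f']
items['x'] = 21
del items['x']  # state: {'d': 8}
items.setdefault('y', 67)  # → 67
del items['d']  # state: {'y': 67}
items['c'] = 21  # {'y': 67, 'c': 21}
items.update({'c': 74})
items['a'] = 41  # {'y': 67, 'c': 74, 'a': 41}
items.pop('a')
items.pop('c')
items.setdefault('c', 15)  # 15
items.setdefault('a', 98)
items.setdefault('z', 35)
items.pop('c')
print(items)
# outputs {'y': 67, 'a': 98, 'z': 35}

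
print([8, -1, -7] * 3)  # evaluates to [8, -1, -7, 8, -1, -7, 8, -1, -7]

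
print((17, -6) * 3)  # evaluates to (17, -6, 17, -6, 17, -6)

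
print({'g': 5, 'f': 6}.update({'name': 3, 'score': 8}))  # None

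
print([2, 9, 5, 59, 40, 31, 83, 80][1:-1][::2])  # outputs [9, 59, 31]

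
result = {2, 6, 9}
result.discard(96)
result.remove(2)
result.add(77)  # {6, 9, 77}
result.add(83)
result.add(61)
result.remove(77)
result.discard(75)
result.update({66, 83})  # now {6, 9, 61, 66, 83}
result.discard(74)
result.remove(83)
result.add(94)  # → {6, 9, 61, 66, 94}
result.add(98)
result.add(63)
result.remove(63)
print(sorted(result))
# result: [6, 9, 61, 66, 94, 98]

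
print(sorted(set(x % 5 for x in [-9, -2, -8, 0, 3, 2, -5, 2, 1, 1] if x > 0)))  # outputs [1, 2, 3]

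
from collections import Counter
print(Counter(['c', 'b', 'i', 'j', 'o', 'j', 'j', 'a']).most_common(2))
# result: [('j', 3), ('c', 1)]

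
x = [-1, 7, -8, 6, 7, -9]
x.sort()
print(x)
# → [-9, -8, -1, 6, 7, 7]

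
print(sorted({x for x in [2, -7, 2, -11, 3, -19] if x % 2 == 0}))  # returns [2]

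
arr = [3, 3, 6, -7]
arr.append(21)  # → [3, 3, 6, -7, 21]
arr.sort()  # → [-7, 3, 3, 6, 21]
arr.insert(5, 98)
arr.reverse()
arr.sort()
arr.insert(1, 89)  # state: [-7, 89, 3, 3, 6, 21, 98]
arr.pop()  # 98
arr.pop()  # 21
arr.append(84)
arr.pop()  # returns 84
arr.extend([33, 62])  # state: [-7, 89, 3, 3, 6, 33, 62]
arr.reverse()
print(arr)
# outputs [62, 33, 6, 3, 3, 89, -7]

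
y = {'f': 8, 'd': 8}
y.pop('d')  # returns 8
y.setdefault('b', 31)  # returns 31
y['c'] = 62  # {'f': 8, 'b': 31, 'c': 62}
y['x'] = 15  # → {'f': 8, 'b': 31, 'c': 62, 'x': 15}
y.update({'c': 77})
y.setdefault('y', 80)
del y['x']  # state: {'f': 8, 'b': 31, 'c': 77, 'y': 80}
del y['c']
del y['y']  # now {'f': 8, 'b': 31}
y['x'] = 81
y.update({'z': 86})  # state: {'f': 8, 'b': 31, 'x': 81, 'z': 86}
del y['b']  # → {'f': 8, 'x': 81, 'z': 86}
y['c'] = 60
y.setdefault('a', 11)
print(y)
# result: {'f': 8, 'x': 81, 'z': 86, 'c': 60, 'a': 11}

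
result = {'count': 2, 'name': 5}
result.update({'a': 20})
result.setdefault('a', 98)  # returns 20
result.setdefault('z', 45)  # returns 45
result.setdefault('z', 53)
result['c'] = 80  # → {'count': 2, 'name': 5, 'a': 20, 'z': 45, 'c': 80}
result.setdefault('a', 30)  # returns 20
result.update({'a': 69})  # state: {'count': 2, 'name': 5, 'a': 69, 'z': 45, 'c': 80}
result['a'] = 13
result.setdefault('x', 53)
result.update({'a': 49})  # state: {'count': 2, 'name': 5, 'a': 49, 'z': 45, 'c': 80, 'x': 53}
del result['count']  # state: {'name': 5, 'a': 49, 'z': 45, 'c': 80, 'x': 53}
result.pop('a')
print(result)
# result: {'name': 5, 'z': 45, 'c': 80, 'x': 53}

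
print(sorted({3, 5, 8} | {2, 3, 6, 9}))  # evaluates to [2, 3, 5, 6, 8, 9]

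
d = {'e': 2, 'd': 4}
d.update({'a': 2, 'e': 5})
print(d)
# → {'e': 5, 'd': 4, 'a': 2}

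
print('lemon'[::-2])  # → nml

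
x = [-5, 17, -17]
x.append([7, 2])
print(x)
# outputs [-5, 17, -17, [7, 2]]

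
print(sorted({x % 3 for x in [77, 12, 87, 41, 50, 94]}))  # [0, 1, 2]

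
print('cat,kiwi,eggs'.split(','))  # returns ['cat', 'kiwi', 'eggs']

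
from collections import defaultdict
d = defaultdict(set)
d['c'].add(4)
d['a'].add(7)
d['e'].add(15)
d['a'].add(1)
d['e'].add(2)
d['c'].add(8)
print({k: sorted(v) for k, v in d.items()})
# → {'c': [4, 8], 'a': [1, 7], 'e': [2, 15]}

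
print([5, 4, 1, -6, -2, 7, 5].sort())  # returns None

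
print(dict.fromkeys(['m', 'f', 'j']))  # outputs {'m': None, 'f': None, 'j': None}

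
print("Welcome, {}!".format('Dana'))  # Welcome, Dana!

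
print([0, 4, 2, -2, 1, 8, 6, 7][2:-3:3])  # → [2]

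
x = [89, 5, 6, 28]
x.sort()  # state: [5, 6, 28, 89]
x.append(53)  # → [5, 6, 28, 89, 53]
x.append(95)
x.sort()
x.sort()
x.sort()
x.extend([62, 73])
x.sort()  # [5, 6, 28, 53, 62, 73, 89, 95]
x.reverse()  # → [95, 89, 73, 62, 53, 28, 6, 5]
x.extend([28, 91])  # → [95, 89, 73, 62, 53, 28, 6, 5, 28, 91]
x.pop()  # 91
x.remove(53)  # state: [95, 89, 73, 62, 28, 6, 5, 28]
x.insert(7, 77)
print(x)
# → [95, 89, 73, 62, 28, 6, 5, 77, 28]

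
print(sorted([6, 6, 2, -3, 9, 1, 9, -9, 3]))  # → [-9, -3, 1, 2, 3, 6, 6, 9, 9]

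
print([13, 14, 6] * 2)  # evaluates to [13, 14, 6, 13, 14, 6]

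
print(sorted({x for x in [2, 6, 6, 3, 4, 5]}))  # [2, 3, 4, 5, 6]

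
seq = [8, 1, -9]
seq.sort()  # [-9, 1, 8]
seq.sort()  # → [-9, 1, 8]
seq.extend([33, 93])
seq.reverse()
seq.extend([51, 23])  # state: [93, 33, 8, 1, -9, 51, 23]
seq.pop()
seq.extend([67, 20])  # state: [93, 33, 8, 1, -9, 51, 67, 20]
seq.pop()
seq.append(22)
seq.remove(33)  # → [93, 8, 1, -9, 51, 67, 22]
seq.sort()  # [-9, 1, 8, 22, 51, 67, 93]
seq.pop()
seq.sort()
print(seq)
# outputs [-9, 1, 8, 22, 51, 67]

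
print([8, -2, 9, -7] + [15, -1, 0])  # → [8, -2, 9, -7, 15, -1, 0]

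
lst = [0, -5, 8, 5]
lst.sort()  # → [-5, 0, 5, 8]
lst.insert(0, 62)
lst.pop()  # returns 8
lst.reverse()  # [5, 0, -5, 62]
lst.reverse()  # [62, -5, 0, 5]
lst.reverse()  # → [5, 0, -5, 62]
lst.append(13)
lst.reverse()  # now [13, 62, -5, 0, 5]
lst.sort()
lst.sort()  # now [-5, 0, 5, 13, 62]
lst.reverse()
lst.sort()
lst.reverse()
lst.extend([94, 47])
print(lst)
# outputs [62, 13, 5, 0, -5, 94, 47]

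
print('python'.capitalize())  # Python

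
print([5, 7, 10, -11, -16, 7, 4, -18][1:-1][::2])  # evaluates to [7, -11, 7]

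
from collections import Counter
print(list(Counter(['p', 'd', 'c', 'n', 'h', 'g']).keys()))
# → ['p', 'd', 'c', 'n', 'h', 'g']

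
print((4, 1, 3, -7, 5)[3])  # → -7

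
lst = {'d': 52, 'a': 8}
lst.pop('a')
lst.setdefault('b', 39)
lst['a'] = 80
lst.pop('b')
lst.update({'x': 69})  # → {'d': 52, 'a': 80, 'x': 69}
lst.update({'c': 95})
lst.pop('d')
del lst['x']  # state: {'a': 80, 'c': 95}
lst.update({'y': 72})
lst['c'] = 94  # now {'a': 80, 'c': 94, 'y': 72}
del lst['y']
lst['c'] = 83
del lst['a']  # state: {'c': 83}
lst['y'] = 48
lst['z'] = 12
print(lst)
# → {'c': 83, 'y': 48, 'z': 12}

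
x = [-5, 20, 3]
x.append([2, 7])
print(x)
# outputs [-5, 20, 3, [2, 7]]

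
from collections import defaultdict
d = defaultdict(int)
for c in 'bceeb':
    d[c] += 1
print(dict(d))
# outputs {'b': 2, 'c': 1, 'e': 2}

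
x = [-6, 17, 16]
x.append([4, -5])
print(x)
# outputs [-6, 17, 16, [4, -5]]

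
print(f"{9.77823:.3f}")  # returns 9.778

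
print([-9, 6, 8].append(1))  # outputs None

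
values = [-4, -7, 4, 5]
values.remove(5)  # [-4, -7, 4]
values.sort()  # [-7, -4, 4]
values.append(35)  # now [-7, -4, 4, 35]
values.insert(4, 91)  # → [-7, -4, 4, 35, 91]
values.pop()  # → 91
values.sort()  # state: [-7, -4, 4, 35]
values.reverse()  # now [35, 4, -4, -7]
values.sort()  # [-7, -4, 4, 35]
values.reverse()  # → [35, 4, -4, -7]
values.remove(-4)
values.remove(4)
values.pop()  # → -7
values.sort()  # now [35]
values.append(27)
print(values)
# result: [35, 27]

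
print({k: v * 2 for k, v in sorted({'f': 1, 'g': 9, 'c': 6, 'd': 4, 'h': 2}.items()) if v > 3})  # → {'c': 12, 'd': 8, 'g': 18}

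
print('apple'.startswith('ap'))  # True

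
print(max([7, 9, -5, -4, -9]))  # 9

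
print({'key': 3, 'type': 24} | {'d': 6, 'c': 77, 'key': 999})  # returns {'key': 999, 'type': 24, 'd': 6, 'c': 77}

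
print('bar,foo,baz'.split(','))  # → ['bar', 'foo', 'baz']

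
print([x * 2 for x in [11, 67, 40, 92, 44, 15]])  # [22, 134, 80, 184, 88, 30]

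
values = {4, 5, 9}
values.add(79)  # {4, 5, 9, 79}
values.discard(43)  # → {4, 5, 9, 79}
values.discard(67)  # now {4, 5, 9, 79}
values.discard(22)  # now {4, 5, 9, 79}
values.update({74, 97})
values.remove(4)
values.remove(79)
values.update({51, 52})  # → {5, 9, 51, 52, 74, 97}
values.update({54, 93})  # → {5, 9, 51, 52, 54, 74, 93, 97}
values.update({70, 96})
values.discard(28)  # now {5, 9, 51, 52, 54, 70, 74, 93, 96, 97}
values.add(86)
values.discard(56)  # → {5, 9, 51, 52, 54, 70, 74, 86, 93, 96, 97}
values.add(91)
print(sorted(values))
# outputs [5, 9, 51, 52, 54, 70, 74, 86, 91, 93, 96, 97]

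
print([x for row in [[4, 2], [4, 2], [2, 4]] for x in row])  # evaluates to [4, 2, 4, 2, 2, 4]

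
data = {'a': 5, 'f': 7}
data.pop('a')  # 5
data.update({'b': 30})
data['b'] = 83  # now {'f': 7, 'b': 83}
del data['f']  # {'b': 83}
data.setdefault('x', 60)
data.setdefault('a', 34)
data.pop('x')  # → 60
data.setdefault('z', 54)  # 54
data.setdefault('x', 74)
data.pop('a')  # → 34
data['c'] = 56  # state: {'b': 83, 'z': 54, 'x': 74, 'c': 56}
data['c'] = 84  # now {'b': 83, 'z': 54, 'x': 74, 'c': 84}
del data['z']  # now {'b': 83, 'x': 74, 'c': 84}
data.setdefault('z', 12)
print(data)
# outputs {'b': 83, 'x': 74, 'c': 84, 'z': 12}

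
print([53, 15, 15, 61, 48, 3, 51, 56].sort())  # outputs None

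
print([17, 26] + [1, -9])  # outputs [17, 26, 1, -9]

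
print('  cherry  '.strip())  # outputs cherry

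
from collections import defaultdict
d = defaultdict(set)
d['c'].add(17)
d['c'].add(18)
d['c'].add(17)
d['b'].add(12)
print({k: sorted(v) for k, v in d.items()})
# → {'c': [17, 18], 'b': [12]}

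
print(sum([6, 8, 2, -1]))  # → 15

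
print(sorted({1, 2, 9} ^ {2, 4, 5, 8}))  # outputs [1, 4, 5, 8, 9]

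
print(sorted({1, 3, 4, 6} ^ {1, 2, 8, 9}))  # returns [2, 3, 4, 6, 8, 9]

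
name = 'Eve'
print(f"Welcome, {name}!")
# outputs Welcome, Eve!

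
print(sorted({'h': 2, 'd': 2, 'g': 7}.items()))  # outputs [('d', 2), ('g', 7), ('h', 2)]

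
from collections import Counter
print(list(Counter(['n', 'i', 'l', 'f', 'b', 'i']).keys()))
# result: ['n', 'i', 'l', 'f', 'b']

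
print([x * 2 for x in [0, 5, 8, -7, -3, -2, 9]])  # [0, 10, 16, -14, -6, -4, 18]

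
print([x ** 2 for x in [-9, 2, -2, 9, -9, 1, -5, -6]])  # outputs [81, 4, 4, 81, 81, 1, 25, 36]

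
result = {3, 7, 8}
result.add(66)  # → {3, 7, 8, 66}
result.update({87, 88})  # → {3, 7, 8, 66, 87, 88}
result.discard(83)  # {3, 7, 8, 66, 87, 88}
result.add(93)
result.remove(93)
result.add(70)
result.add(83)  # {3, 7, 8, 66, 70, 83, 87, 88}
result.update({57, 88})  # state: {3, 7, 8, 57, 66, 70, 83, 87, 88}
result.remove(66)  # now {3, 7, 8, 57, 70, 83, 87, 88}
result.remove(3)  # {7, 8, 57, 70, 83, 87, 88}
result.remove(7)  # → {8, 57, 70, 83, 87, 88}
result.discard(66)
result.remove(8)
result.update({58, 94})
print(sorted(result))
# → [57, 58, 70, 83, 87, 88, 94]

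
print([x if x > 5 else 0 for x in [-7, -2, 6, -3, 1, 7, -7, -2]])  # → [0, 0, 6, 0, 0, 7, 0, 0]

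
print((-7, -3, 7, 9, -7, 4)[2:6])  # (7, 9, -7, 4)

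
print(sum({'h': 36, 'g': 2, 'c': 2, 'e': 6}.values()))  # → 46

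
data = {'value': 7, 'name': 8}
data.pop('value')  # 7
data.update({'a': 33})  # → {'name': 8, 'a': 33}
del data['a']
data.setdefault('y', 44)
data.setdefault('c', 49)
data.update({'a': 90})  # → {'name': 8, 'y': 44, 'c': 49, 'a': 90}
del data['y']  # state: {'name': 8, 'c': 49, 'a': 90}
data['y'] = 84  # {'name': 8, 'c': 49, 'a': 90, 'y': 84}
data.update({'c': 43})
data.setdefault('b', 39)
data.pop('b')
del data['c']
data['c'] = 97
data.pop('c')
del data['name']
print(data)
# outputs {'a': 90, 'y': 84}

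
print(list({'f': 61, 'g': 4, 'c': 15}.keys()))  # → ['f', 'g', 'c']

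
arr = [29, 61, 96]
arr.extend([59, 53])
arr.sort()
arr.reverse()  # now [96, 61, 59, 53, 29]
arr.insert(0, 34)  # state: [34, 96, 61, 59, 53, 29]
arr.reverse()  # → [29, 53, 59, 61, 96, 34]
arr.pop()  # 34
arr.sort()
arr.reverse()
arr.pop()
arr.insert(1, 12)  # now [96, 12, 61, 59, 53]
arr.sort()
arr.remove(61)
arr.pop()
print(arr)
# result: [12, 53, 59]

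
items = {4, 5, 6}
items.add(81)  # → {4, 5, 6, 81}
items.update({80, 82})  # {4, 5, 6, 80, 81, 82}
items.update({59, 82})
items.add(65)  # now {4, 5, 6, 59, 65, 80, 81, 82}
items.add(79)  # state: {4, 5, 6, 59, 65, 79, 80, 81, 82}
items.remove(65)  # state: {4, 5, 6, 59, 79, 80, 81, 82}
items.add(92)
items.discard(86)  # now {4, 5, 6, 59, 79, 80, 81, 82, 92}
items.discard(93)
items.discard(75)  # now {4, 5, 6, 59, 79, 80, 81, 82, 92}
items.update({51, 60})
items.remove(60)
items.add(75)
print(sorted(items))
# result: [4, 5, 6, 51, 59, 75, 79, 80, 81, 82, 92]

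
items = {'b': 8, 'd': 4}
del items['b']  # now {'d': 4}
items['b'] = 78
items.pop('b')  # 78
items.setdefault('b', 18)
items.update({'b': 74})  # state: {'d': 4, 'b': 74}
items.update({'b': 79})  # {'d': 4, 'b': 79}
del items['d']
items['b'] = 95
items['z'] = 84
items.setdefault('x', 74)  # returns 74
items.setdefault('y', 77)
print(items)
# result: {'b': 95, 'z': 84, 'x': 74, 'y': 77}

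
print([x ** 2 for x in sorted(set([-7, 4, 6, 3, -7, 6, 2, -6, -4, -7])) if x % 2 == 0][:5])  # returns [36, 16, 4, 16, 36]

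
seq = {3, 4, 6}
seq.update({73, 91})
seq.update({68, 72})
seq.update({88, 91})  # {3, 4, 6, 68, 72, 73, 88, 91}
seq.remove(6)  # {3, 4, 68, 72, 73, 88, 91}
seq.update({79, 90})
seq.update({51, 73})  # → {3, 4, 51, 68, 72, 73, 79, 88, 90, 91}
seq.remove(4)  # {3, 51, 68, 72, 73, 79, 88, 90, 91}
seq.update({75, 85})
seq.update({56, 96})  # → {3, 51, 56, 68, 72, 73, 75, 79, 85, 88, 90, 91, 96}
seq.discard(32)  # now {3, 51, 56, 68, 72, 73, 75, 79, 85, 88, 90, 91, 96}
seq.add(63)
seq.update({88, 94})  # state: {3, 51, 56, 63, 68, 72, 73, 75, 79, 85, 88, 90, 91, 94, 96}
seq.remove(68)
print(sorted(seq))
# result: [3, 51, 56, 63, 72, 73, 75, 79, 85, 88, 90, 91, 94, 96]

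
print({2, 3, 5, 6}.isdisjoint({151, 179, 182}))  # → True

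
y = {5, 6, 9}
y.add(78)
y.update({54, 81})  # {5, 6, 9, 54, 78, 81}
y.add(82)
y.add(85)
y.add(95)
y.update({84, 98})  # {5, 6, 9, 54, 78, 81, 82, 84, 85, 95, 98}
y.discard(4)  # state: {5, 6, 9, 54, 78, 81, 82, 84, 85, 95, 98}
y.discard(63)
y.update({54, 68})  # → {5, 6, 9, 54, 68, 78, 81, 82, 84, 85, 95, 98}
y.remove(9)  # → {5, 6, 54, 68, 78, 81, 82, 84, 85, 95, 98}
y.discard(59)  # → {5, 6, 54, 68, 78, 81, 82, 84, 85, 95, 98}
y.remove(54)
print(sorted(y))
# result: [5, 6, 68, 78, 81, 82, 84, 85, 95, 98]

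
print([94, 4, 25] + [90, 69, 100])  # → [94, 4, 25, 90, 69, 100]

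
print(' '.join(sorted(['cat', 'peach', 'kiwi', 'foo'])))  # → cat foo kiwi peach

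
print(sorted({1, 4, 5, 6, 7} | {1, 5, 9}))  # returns [1, 4, 5, 6, 7, 9]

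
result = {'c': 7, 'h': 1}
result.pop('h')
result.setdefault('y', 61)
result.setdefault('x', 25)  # 25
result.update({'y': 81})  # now {'c': 7, 'y': 81, 'x': 25}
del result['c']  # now {'y': 81, 'x': 25}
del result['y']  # {'x': 25}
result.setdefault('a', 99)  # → 99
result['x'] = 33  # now {'x': 33, 'a': 99}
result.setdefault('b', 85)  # 85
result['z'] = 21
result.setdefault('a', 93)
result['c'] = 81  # {'x': 33, 'a': 99, 'b': 85, 'z': 21, 'c': 81}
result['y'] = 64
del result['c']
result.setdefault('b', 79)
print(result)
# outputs {'x': 33, 'a': 99, 'b': 85, 'z': 21, 'y': 64}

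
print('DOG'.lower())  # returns dog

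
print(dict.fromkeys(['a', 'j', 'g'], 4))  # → {'a': 4, 'j': 4, 'g': 4}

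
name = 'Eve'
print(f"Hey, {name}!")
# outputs Hey, Eve!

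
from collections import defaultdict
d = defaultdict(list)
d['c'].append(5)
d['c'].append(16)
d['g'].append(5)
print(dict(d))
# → {'c': [5, 16], 'g': [5]}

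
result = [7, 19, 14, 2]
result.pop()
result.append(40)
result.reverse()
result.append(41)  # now [40, 14, 19, 7, 41]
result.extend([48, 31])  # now [40, 14, 19, 7, 41, 48, 31]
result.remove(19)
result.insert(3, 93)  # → [40, 14, 7, 93, 41, 48, 31]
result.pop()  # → 31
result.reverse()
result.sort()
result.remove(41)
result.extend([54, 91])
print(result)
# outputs [7, 14, 40, 48, 93, 54, 91]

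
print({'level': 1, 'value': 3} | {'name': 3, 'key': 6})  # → {'level': 1, 'value': 3, 'name': 3, 'key': 6}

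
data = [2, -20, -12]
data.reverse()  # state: [-12, -20, 2]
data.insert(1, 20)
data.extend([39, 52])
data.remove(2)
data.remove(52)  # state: [-12, 20, -20, 39]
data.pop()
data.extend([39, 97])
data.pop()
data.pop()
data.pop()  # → -20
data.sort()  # [-12, 20]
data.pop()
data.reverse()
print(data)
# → [-12]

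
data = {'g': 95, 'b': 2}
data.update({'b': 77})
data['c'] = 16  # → {'g': 95, 'b': 77, 'c': 16}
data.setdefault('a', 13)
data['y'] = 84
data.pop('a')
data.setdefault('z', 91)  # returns 91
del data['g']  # {'b': 77, 'c': 16, 'y': 84, 'z': 91}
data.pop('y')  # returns 84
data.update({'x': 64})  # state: {'b': 77, 'c': 16, 'z': 91, 'x': 64}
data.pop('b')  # 77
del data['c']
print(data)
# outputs {'z': 91, 'x': 64}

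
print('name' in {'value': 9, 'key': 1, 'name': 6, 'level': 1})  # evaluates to True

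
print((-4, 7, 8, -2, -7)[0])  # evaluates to -4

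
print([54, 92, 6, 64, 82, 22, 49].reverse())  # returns None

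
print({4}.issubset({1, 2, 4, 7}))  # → True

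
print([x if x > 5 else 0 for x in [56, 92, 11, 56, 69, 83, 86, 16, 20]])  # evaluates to [56, 92, 11, 56, 69, 83, 86, 16, 20]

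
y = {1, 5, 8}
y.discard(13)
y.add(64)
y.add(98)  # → {1, 5, 8, 64, 98}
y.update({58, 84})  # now {1, 5, 8, 58, 64, 84, 98}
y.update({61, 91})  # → {1, 5, 8, 58, 61, 64, 84, 91, 98}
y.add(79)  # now {1, 5, 8, 58, 61, 64, 79, 84, 91, 98}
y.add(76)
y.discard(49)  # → {1, 5, 8, 58, 61, 64, 76, 79, 84, 91, 98}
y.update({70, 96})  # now {1, 5, 8, 58, 61, 64, 70, 76, 79, 84, 91, 96, 98}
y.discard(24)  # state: {1, 5, 8, 58, 61, 64, 70, 76, 79, 84, 91, 96, 98}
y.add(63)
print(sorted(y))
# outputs [1, 5, 8, 58, 61, 63, 64, 70, 76, 79, 84, 91, 96, 98]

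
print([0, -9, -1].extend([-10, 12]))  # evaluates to None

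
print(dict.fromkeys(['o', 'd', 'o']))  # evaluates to {'o': None, 'd': None}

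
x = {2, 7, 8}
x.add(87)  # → {2, 7, 8, 87}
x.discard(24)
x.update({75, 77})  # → {2, 7, 8, 75, 77, 87}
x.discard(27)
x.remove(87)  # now {2, 7, 8, 75, 77}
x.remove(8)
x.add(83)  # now {2, 7, 75, 77, 83}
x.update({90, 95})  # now {2, 7, 75, 77, 83, 90, 95}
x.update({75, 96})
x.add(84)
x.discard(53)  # {2, 7, 75, 77, 83, 84, 90, 95, 96}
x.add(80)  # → {2, 7, 75, 77, 80, 83, 84, 90, 95, 96}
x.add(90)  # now {2, 7, 75, 77, 80, 83, 84, 90, 95, 96}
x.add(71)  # {2, 7, 71, 75, 77, 80, 83, 84, 90, 95, 96}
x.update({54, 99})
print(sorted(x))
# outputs [2, 7, 54, 71, 75, 77, 80, 83, 84, 90, 95, 96, 99]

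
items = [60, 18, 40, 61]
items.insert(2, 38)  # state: [60, 18, 38, 40, 61]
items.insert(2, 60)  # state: [60, 18, 60, 38, 40, 61]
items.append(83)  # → [60, 18, 60, 38, 40, 61, 83]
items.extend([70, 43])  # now [60, 18, 60, 38, 40, 61, 83, 70, 43]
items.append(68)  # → [60, 18, 60, 38, 40, 61, 83, 70, 43, 68]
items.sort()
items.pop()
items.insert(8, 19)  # [18, 38, 40, 43, 60, 60, 61, 68, 19, 70]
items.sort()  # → [18, 19, 38, 40, 43, 60, 60, 61, 68, 70]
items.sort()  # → [18, 19, 38, 40, 43, 60, 60, 61, 68, 70]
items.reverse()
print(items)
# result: [70, 68, 61, 60, 60, 43, 40, 38, 19, 18]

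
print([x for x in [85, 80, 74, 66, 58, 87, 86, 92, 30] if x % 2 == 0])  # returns [80, 74, 66, 58, 86, 92, 30]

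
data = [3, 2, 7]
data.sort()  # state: [2, 3, 7]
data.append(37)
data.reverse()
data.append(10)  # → [37, 7, 3, 2, 10]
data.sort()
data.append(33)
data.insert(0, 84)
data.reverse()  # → [33, 37, 10, 7, 3, 2, 84]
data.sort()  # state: [2, 3, 7, 10, 33, 37, 84]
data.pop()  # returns 84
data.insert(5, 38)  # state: [2, 3, 7, 10, 33, 38, 37]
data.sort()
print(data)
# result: [2, 3, 7, 10, 33, 37, 38]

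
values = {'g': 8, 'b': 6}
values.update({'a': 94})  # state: {'g': 8, 'b': 6, 'a': 94}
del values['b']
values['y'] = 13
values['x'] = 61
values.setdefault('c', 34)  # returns 34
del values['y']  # {'g': 8, 'a': 94, 'x': 61, 'c': 34}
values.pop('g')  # 8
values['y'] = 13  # {'a': 94, 'x': 61, 'c': 34, 'y': 13}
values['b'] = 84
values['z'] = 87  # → {'a': 94, 'x': 61, 'c': 34, 'y': 13, 'b': 84, 'z': 87}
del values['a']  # {'x': 61, 'c': 34, 'y': 13, 'b': 84, 'z': 87}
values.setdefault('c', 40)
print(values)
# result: {'x': 61, 'c': 34, 'y': 13, 'b': 84, 'z': 87}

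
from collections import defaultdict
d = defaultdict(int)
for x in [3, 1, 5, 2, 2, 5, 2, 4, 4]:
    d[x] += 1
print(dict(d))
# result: {3: 1, 1: 1, 5: 2, 2: 3, 4: 2}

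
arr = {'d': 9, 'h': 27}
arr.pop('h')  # 27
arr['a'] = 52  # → {'d': 9, 'a': 52}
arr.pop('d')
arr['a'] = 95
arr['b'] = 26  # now {'a': 95, 'b': 26}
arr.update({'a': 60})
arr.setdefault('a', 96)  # 60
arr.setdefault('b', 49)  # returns 26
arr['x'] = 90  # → {'a': 60, 'b': 26, 'x': 90}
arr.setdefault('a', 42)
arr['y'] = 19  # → {'a': 60, 'b': 26, 'x': 90, 'y': 19}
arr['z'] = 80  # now {'a': 60, 'b': 26, 'x': 90, 'y': 19, 'z': 80}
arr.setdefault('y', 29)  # 19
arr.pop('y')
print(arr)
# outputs {'a': 60, 'b': 26, 'x': 90, 'z': 80}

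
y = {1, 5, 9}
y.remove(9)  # {1, 5}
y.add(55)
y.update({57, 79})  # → {1, 5, 55, 57, 79}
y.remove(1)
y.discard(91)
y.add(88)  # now {5, 55, 57, 79, 88}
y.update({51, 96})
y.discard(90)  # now {5, 51, 55, 57, 79, 88, 96}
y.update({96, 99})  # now {5, 51, 55, 57, 79, 88, 96, 99}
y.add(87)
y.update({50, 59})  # {5, 50, 51, 55, 57, 59, 79, 87, 88, 96, 99}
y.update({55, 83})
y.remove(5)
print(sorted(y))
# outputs [50, 51, 55, 57, 59, 79, 83, 87, 88, 96, 99]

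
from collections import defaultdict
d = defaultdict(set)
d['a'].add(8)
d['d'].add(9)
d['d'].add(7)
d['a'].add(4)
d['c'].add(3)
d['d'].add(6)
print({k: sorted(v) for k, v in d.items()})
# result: {'a': [4, 8], 'd': [6, 7, 9], 'c': [3]}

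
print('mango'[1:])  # ango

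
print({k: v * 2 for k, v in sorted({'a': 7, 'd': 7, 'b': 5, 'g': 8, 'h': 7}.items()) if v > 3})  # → {'a': 14, 'b': 10, 'd': 14, 'g': 16, 'h': 14}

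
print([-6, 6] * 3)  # [-6, 6, -6, 6, -6, 6]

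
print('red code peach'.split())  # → ['red', 'code', 'peach']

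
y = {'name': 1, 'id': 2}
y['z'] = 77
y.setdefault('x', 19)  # 19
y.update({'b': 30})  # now {'name': 1, 'id': 2, 'z': 77, 'x': 19, 'b': 30}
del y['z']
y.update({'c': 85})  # {'name': 1, 'id': 2, 'x': 19, 'b': 30, 'c': 85}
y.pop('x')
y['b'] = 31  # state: {'name': 1, 'id': 2, 'b': 31, 'c': 85}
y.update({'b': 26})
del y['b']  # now {'name': 1, 'id': 2, 'c': 85}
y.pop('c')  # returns 85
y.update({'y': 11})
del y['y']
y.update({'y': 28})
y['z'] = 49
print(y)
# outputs {'name': 1, 'id': 2, 'y': 28, 'z': 49}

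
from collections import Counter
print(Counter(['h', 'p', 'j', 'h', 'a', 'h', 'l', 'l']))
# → Counter({'h': 3, 'l': 2, 'p': 1, 'j': 1, 'a': 1})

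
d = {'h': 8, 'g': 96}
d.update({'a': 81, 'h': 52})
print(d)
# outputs {'h': 52, 'g': 96, 'a': 81}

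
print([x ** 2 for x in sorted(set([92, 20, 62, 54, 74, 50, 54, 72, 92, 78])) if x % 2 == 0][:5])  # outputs [400, 2500, 2916, 3844, 5184]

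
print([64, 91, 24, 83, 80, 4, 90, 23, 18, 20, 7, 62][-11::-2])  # [91]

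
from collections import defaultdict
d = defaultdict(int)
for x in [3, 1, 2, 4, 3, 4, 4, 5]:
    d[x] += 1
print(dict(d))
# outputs {3: 2, 1: 1, 2: 1, 4: 3, 5: 1}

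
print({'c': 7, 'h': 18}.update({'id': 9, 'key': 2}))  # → None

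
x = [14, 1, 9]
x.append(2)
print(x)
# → [14, 1, 9, 2]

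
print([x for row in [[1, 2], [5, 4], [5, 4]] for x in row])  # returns [1, 2, 5, 4, 5, 4]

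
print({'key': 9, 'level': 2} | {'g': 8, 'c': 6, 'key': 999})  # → {'key': 999, 'level': 2, 'g': 8, 'c': 6}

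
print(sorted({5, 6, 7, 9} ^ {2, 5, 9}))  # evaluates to [2, 6, 7]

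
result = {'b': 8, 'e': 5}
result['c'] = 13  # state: {'b': 8, 'e': 5, 'c': 13}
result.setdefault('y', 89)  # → 89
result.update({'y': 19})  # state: {'b': 8, 'e': 5, 'c': 13, 'y': 19}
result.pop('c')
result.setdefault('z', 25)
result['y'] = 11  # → {'b': 8, 'e': 5, 'y': 11, 'z': 25}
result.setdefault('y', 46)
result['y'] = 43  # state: {'b': 8, 'e': 5, 'y': 43, 'z': 25}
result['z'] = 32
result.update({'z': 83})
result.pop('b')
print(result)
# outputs {'e': 5, 'y': 43, 'z': 83}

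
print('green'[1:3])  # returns re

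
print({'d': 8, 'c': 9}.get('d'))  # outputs 8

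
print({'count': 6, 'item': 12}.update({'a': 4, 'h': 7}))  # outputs None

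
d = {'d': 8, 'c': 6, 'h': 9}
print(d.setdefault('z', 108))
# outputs 108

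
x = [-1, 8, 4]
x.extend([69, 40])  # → [-1, 8, 4, 69, 40]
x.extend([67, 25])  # [-1, 8, 4, 69, 40, 67, 25]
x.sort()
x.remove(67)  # [-1, 4, 8, 25, 40, 69]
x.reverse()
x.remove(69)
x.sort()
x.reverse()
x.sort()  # [-1, 4, 8, 25, 40]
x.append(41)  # [-1, 4, 8, 25, 40, 41]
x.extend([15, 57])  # [-1, 4, 8, 25, 40, 41, 15, 57]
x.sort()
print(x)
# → [-1, 4, 8, 15, 25, 40, 41, 57]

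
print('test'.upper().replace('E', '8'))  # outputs T8ST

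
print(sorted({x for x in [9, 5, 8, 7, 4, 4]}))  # [4, 5, 7, 8, 9]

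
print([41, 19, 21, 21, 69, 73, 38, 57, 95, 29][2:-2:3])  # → [21, 73]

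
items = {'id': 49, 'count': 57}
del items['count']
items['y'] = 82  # {'id': 49, 'y': 82}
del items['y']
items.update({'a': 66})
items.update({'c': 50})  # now {'id': 49, 'a': 66, 'c': 50}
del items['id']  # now {'a': 66, 'c': 50}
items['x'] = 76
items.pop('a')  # 66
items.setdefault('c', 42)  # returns 50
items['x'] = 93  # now {'c': 50, 'x': 93}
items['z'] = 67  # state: {'c': 50, 'x': 93, 'z': 67}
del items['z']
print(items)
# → {'c': 50, 'x': 93}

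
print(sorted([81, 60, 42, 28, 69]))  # [28, 42, 60, 69, 81]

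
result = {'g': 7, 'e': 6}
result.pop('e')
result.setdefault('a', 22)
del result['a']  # {'g': 7}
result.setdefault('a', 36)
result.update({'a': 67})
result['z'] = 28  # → {'g': 7, 'a': 67, 'z': 28}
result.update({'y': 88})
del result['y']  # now {'g': 7, 'a': 67, 'z': 28}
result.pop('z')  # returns 28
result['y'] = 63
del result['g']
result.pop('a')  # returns 67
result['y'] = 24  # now {'y': 24}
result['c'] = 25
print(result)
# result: {'y': 24, 'c': 25}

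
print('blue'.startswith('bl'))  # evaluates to True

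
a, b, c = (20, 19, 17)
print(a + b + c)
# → 56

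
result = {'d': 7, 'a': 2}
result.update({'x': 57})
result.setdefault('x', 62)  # 57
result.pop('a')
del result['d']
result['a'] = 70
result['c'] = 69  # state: {'x': 57, 'a': 70, 'c': 69}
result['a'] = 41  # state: {'x': 57, 'a': 41, 'c': 69}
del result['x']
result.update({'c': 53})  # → {'a': 41, 'c': 53}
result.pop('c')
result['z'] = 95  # {'a': 41, 'z': 95}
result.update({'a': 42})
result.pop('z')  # 95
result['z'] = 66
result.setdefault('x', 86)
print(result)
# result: {'a': 42, 'z': 66, 'x': 86}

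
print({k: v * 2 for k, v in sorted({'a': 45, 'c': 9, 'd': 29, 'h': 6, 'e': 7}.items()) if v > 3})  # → {'a': 90, 'c': 18, 'd': 58, 'e': 14, 'h': 12}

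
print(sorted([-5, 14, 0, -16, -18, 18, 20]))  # [-18, -16, -5, 0, 14, 18, 20]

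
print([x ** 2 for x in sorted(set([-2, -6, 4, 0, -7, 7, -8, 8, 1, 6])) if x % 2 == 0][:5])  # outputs [64, 36, 4, 0, 16]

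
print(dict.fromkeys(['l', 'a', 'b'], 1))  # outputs {'l': 1, 'a': 1, 'b': 1}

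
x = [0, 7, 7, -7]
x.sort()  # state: [-7, 0, 7, 7]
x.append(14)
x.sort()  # [-7, 0, 7, 7, 14]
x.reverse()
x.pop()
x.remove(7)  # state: [14, 7, 0]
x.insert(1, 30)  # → [14, 30, 7, 0]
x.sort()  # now [0, 7, 14, 30]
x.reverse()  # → [30, 14, 7, 0]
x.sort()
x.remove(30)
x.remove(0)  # [7, 14]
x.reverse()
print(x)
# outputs [14, 7]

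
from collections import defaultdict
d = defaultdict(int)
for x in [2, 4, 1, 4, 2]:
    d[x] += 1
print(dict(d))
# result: {2: 2, 4: 2, 1: 1}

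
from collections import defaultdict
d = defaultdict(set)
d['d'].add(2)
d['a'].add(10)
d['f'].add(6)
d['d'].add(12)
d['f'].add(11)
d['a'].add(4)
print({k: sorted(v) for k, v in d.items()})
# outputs {'d': [2, 12], 'a': [4, 10], 'f': [6, 11]}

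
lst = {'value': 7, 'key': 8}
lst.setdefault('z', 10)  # 10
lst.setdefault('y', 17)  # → 17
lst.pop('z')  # 10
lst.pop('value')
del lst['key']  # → {'y': 17}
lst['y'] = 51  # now {'y': 51}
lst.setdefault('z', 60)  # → 60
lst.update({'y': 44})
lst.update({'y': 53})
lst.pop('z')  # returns 60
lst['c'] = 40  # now {'y': 53, 'c': 40}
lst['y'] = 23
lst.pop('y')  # 23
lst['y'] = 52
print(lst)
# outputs {'c': 40, 'y': 52}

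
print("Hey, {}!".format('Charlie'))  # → Hey, Charlie!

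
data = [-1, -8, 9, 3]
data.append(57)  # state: [-1, -8, 9, 3, 57]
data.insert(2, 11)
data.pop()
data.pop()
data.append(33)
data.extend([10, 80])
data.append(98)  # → [-1, -8, 11, 9, 33, 10, 80, 98]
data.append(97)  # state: [-1, -8, 11, 9, 33, 10, 80, 98, 97]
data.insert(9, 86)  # [-1, -8, 11, 9, 33, 10, 80, 98, 97, 86]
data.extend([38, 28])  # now [-1, -8, 11, 9, 33, 10, 80, 98, 97, 86, 38, 28]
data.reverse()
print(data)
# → [28, 38, 86, 97, 98, 80, 10, 33, 9, 11, -8, -1]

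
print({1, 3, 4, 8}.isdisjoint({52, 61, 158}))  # True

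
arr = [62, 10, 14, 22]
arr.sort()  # [10, 14, 22, 62]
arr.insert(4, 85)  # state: [10, 14, 22, 62, 85]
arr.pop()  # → 85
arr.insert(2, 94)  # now [10, 14, 94, 22, 62]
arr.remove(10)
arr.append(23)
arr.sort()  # [14, 22, 23, 62, 94]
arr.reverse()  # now [94, 62, 23, 22, 14]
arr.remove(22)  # [94, 62, 23, 14]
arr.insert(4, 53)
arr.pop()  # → 53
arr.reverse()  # [14, 23, 62, 94]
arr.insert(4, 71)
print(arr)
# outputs [14, 23, 62, 94, 71]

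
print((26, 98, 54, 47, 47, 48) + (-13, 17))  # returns (26, 98, 54, 47, 47, 48, -13, 17)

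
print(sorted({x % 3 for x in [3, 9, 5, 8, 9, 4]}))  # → [0, 1, 2]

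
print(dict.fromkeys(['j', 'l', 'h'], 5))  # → {'j': 5, 'l': 5, 'h': 5}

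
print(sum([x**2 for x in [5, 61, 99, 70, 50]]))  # 20947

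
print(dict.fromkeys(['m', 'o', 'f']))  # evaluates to {'m': None, 'o': None, 'f': None}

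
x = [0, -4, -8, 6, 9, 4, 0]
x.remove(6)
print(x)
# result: [0, -4, -8, 9, 4, 0]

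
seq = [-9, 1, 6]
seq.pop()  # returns 6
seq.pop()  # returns 1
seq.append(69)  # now [-9, 69]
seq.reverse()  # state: [69, -9]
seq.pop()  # -9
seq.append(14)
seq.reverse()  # [14, 69]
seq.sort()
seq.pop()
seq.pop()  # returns 14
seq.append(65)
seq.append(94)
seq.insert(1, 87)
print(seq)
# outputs [65, 87, 94]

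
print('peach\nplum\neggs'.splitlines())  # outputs ['peach', 'plum', 'eggs']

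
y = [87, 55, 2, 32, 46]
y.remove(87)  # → [55, 2, 32, 46]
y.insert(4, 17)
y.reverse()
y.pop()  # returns 55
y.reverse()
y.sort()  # [2, 17, 32, 46]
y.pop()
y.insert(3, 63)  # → [2, 17, 32, 63]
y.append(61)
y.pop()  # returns 61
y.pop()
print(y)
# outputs [2, 17, 32]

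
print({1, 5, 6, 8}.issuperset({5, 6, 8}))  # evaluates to True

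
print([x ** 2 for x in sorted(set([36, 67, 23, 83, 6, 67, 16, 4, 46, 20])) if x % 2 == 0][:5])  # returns [16, 36, 256, 400, 1296]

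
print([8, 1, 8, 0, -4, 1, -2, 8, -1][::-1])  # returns [-1, 8, -2, 1, -4, 0, 8, 1, 8]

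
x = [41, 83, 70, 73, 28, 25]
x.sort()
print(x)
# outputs [25, 28, 41, 70, 73, 83]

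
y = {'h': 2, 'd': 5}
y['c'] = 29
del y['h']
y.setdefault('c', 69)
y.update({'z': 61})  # {'d': 5, 'c': 29, 'z': 61}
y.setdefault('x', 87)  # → 87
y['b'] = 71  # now {'d': 5, 'c': 29, 'z': 61, 'x': 87, 'b': 71}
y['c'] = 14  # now {'d': 5, 'c': 14, 'z': 61, 'x': 87, 'b': 71}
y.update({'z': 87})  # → {'d': 5, 'c': 14, 'z': 87, 'x': 87, 'b': 71}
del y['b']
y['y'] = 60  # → {'d': 5, 'c': 14, 'z': 87, 'x': 87, 'y': 60}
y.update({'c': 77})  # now {'d': 5, 'c': 77, 'z': 87, 'x': 87, 'y': 60}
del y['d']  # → {'c': 77, 'z': 87, 'x': 87, 'y': 60}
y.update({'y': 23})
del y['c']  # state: {'z': 87, 'x': 87, 'y': 23}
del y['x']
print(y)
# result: {'z': 87, 'y': 23}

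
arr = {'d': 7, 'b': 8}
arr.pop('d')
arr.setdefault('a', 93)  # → 93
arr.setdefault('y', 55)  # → 55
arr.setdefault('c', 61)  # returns 61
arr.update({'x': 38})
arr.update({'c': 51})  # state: {'b': 8, 'a': 93, 'y': 55, 'c': 51, 'x': 38}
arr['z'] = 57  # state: {'b': 8, 'a': 93, 'y': 55, 'c': 51, 'x': 38, 'z': 57}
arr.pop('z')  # 57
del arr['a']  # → {'b': 8, 'y': 55, 'c': 51, 'x': 38}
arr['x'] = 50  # {'b': 8, 'y': 55, 'c': 51, 'x': 50}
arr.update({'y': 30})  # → {'b': 8, 'y': 30, 'c': 51, 'x': 50}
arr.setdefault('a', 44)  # 44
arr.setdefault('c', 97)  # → 51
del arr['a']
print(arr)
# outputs {'b': 8, 'y': 30, 'c': 51, 'x': 50}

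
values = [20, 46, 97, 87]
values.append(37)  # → [20, 46, 97, 87, 37]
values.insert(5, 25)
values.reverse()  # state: [25, 37, 87, 97, 46, 20]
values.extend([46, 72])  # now [25, 37, 87, 97, 46, 20, 46, 72]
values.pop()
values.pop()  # 46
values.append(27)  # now [25, 37, 87, 97, 46, 20, 27]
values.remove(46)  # [25, 37, 87, 97, 20, 27]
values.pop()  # 27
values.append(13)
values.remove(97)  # [25, 37, 87, 20, 13]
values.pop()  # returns 13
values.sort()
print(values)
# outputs [20, 25, 37, 87]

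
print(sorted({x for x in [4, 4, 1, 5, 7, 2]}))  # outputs [1, 2, 4, 5, 7]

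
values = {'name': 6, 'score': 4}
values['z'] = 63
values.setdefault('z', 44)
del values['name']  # {'score': 4, 'z': 63}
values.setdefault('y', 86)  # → 86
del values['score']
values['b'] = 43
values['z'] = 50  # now {'z': 50, 'y': 86, 'b': 43}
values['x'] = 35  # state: {'z': 50, 'y': 86, 'b': 43, 'x': 35}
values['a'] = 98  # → {'z': 50, 'y': 86, 'b': 43, 'x': 35, 'a': 98}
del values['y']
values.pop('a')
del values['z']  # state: {'b': 43, 'x': 35}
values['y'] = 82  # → {'b': 43, 'x': 35, 'y': 82}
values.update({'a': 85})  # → {'b': 43, 'x': 35, 'y': 82, 'a': 85}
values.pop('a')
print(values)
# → {'b': 43, 'x': 35, 'y': 82}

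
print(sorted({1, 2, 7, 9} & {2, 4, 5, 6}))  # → [2]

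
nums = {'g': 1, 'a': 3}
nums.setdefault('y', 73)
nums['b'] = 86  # {'g': 1, 'a': 3, 'y': 73, 'b': 86}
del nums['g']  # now {'a': 3, 'y': 73, 'b': 86}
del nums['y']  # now {'a': 3, 'b': 86}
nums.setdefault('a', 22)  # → 3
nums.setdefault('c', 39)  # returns 39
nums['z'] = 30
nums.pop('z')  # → 30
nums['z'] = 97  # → {'a': 3, 'b': 86, 'c': 39, 'z': 97}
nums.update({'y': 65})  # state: {'a': 3, 'b': 86, 'c': 39, 'z': 97, 'y': 65}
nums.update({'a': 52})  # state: {'a': 52, 'b': 86, 'c': 39, 'z': 97, 'y': 65}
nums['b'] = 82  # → {'a': 52, 'b': 82, 'c': 39, 'z': 97, 'y': 65}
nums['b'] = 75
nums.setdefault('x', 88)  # 88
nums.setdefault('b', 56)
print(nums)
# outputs {'a': 52, 'b': 75, 'c': 39, 'z': 97, 'y': 65, 'x': 88}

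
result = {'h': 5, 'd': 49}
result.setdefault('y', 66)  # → 66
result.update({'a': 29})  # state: {'h': 5, 'd': 49, 'y': 66, 'a': 29}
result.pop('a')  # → 29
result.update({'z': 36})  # {'h': 5, 'd': 49, 'y': 66, 'z': 36}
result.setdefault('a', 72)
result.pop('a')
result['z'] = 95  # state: {'h': 5, 'd': 49, 'y': 66, 'z': 95}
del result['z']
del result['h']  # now {'d': 49, 'y': 66}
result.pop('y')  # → 66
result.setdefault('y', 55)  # 55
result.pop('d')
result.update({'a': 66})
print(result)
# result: {'y': 55, 'a': 66}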